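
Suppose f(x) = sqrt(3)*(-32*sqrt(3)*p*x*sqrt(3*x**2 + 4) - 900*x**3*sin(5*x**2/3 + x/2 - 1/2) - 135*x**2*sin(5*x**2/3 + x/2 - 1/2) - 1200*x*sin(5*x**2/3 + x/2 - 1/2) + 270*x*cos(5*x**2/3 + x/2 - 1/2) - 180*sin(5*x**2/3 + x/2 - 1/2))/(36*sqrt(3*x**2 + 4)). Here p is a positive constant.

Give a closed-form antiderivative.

An antiderivative is F(x) = sqrt(3)*(-8*sqrt(3)*p*x**2 + 45*sqrt(3*x**2 + 4)*cos(5*x**2/3 + x/2 - 1/2))/18.

Any candidate F(x) must reproduce f(x) exactly when differentiated.
Check: d/dx[sqrt(3)*(-8*sqrt(3)*p*x**2 + 45*sqrt(3*x**2 + 4)*cos(5*x**2/3 + x/2 - 1/2))/18] = (-32*p*x*sqrt(3*x**2 + 4) - 300*sqrt(3)*x**3*sin(5*x**2/3 + x/2 - 1/2) - 45*sqrt(3)*x**2*sin(5*x**2/3 + x/2 - 1/2) - 400*sqrt(3)*x*sin(5*x**2/3 + x/2 - 1/2) + 90*sqrt(3)*x*cos(5*x**2/3 + x/2 - 1/2) - 60*sqrt(3)*sin(5*x**2/3 + x/2 - 1/2))/(12*sqrt(3*x**2 + 4)), which equals f(x).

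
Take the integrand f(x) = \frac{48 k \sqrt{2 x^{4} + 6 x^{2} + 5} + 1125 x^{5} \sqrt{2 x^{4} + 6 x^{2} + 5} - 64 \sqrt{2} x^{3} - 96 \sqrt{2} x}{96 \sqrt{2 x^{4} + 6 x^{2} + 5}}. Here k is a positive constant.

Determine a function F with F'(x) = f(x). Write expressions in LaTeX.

Differentiate the proposed F(x) back; it has to land on f(x) exactly.
Check: d/dx[\frac{\sqrt{2} \left(96 \sqrt{2} k x + 375 \sqrt{2} x^{6} - 64 \sqrt{2 x^{4} + 6 x^{2} + 5}\right)}{384}] = \frac{48 k \sqrt{2 x^{4} + 6 x^{2} + 5} + 1125 x^{5} \sqrt{2 x^{4} + 6 x^{2} + 5} - 64 \sqrt{2} x^{3} - 96 \sqrt{2} x}{96 \sqrt{2 x^{4} + 6 x^{2} + 5}} = f(x).

An antiderivative is F(x) = \frac{\sqrt{2} \left(96 \sqrt{2} k x + 375 \sqrt{2} x^{6} - 64 \sqrt{2 x^{4} + 6 x^{2} + 5}\right)}{384}.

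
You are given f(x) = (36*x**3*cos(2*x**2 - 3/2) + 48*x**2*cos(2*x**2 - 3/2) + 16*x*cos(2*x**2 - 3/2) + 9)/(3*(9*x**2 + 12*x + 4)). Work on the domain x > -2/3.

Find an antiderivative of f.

Since d/dx undoes antidifferentiation here, F'(x) = f(x) is required of F(x).
Check: d/dx[(3*x*sin(2*x**2 - 3/2) + 2*sin(2*x**2 - 3/2) - 3)/(3*(3*x + 2))] = (36*x**3*cos(2*x**2 - 3/2) + 48*x**2*cos(2*x**2 - 3/2) + 16*x*cos(2*x**2 - 3/2) + 9)/(27*x**2 + 36*x + 12), which equals f(x).

An antiderivative is F(x) = (3*x*sin(2*x**2 - 3/2) + 2*sin(2*x**2 - 3/2) - 3)/(3*(3*x + 2)).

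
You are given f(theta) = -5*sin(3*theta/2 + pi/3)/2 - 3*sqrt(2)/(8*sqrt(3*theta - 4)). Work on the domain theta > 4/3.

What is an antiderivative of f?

An antiderivative is F(theta) = sqrt(2)*(-3*sqrt(3*theta - 4) + 10*sqrt(2)*cos(3*theta/2 + pi/3))/12.

The integrand splits into summands that can be handled one at a time.
Check: d/dtheta[sqrt(2)*(-3*sqrt(3*theta - 4) + 10*sqrt(2)*cos(3*theta/2 + pi/3))/12] = (-20*sqrt(3*theta - 4)*sin(3*theta/2 + pi/3) - 3*sqrt(2))/(8*sqrt(3*theta - 4)), which equals f(theta).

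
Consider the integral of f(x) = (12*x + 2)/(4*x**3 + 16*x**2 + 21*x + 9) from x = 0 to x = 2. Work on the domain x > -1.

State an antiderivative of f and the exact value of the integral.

Antiderivative: F(x) = -2*(10*x*log(x + 1) - 10*x*log(x + 3/2) + 15*log(x + 1) - 15*log(x + 3/2) + 8)/(2*x + 3); value = -10*log(3) - 10*log(3/2) + 64/21 + 10*log(7/2)

The denominator factors as (x + 1)*(2*x + 3)**2; partial fractions split f into directly integrable pieces: 20/(2*x + 3) + 32/(2*x + 3)**2 - 10/(x + 1).
F(x) = -2*(10*x*log(x + 1) - 10*x*log(x + 3/2) + 15*log(x + 1) - 15*log(x + 3/2) + 8)/(2*x + 3) is an antiderivative of f.
Check: d/dx[-2*(10*x*log(x + 1) - 10*x*log(x + 3/2) + 15*log(x + 1) - 15*log(x + 3/2) + 8)/(2*x + 3)] = (12*x + 2)/(4*x**3 + 16*x**2 + 21*x + 9) = f(x).
F(2) = -10*log(3) - 16/7 + 10*log(7/2); F(0) = -16/3 + 10*log(3/2).
Integral = F(2) - F(0) = -10*log(3) - 10*log(3/2) + 64/21 + 10*log(7/2).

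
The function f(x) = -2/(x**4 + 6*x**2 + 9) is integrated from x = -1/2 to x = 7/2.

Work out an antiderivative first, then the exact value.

Antiderivative: F(x) = (-sqrt(3)*x**2*atan(sqrt(3)*x/3) - 3*x - 3*sqrt(3)*atan(sqrt(3)*x/3))/(9*x**2 + 27); value = -sqrt(3)*atan(7*sqrt(3)/6)/9 - 304/2379 - sqrt(3)*atan(sqrt(3)/6)/9

Any candidate F(x) must reproduce f(x) exactly when differentiated.
F(x) = (-sqrt(3)*x**2*atan(sqrt(3)*x/3) - 3*x - 3*sqrt(3)*atan(sqrt(3)*x/3))/(9*x**2 + 27) is an antiderivative of f.
Check: d/dx[(-sqrt(3)*x**2*atan(sqrt(3)*x/3) - 3*x - 3*sqrt(3)*atan(sqrt(3)*x/3))/(9*x**2 + 27)] = -2/(x**4 + 6*x**2 + 9) = f(x).
F(7/2) = -sqrt(3)*atan(7*sqrt(3)/6)/9 - 14/183; F(-1/2) = 2/39 + sqrt(3)*atan(sqrt(3)/6)/9.
Integral = F(7/2) - F(-1/2) = -sqrt(3)*atan(7*sqrt(3)/6)/9 - 304/2379 - sqrt(3)*atan(sqrt(3)/6)/9.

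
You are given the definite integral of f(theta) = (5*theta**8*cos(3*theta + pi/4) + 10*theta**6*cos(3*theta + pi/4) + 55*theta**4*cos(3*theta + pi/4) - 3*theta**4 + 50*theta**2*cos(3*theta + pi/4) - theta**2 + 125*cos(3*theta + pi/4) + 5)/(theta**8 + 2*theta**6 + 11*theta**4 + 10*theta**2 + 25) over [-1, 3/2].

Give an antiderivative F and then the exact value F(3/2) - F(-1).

Antiderivative: F(theta) = (5*theta**4*sin(3*theta + pi/4) + 5*theta**2*sin(3*theta + pi/4) + 3*theta + 25*sin(3*theta + pi/4))/(3*(theta**4 + theta**2 + 5)); value = 5*sin(pi/4 + 9/2)/3 + 365/1379 - 5*cos(pi/4 + 3)/3

A first test for any F(theta): its theta-derivative must equal f(theta) identically.
F(theta) = (5*theta**4*sin(3*theta + pi/4) + 5*theta**2*sin(3*theta + pi/4) + 3*theta + 25*sin(3*theta + pi/4))/(3*(theta**4 + theta**2 + 5)) is an antiderivative of f.
Check: d/dtheta[(5*theta**4*sin(3*theta + pi/4) + 5*theta**2*sin(3*theta + pi/4) + 3*theta + 25*sin(3*theta + pi/4))/(3*(theta**4 + theta**2 + 5))] = (5*theta**8*cos(3*theta + pi/4) + 10*theta**6*cos(3*theta + pi/4) + 55*theta**4*cos(3*theta + pi/4) - 3*theta**4 + 50*theta**2*cos(3*theta + pi/4) - theta**2 + 125*cos(3*theta + pi/4) + 5)/(theta**8 + 2*theta**6 + 11*theta**4 + 10*theta**2 + 25) = f(theta).
F(3/2) = 5*sin(pi/4 + 9/2)/3 + 24/197; F(-1) = 5*cos(pi/4 + 3)/3 - 1/7.
Integral = F(3/2) - F(-1) = 5*sin(pi/4 + 9/2)/3 + 365/1379 - 5*cos(pi/4 + 3)/3.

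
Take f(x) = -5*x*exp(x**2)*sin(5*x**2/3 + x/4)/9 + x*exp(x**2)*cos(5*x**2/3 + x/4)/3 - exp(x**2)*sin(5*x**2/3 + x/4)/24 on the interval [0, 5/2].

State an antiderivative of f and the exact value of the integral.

Recognize the product-rule pattern: f = u'v + uv' with u = cos(5*x**2/3 + x/4)/6, v = exp(x**2), so integration by parts undoes it.
F(x) = exp(x**2)*cos(5*x**2/3 + x/4)/6 is an antiderivative of f.
Check: d/dx[exp(x**2)*cos(5*x**2/3 + x/4)/6] = -5*x*exp(x**2)*sin(5*x**2/3 + x/4)/9 + x*exp(x**2)*cos(5*x**2/3 + x/4)/3 - exp(x**2)*sin(5*x**2/3 + x/4)/24 = f(x).
F(5/2) = exp(25/4)*cos(265/24)/6; F(0) = 1/6.
Integral = F(5/2) - F(0) = -1/6 + exp(25/4)*cos(265/24)/6.

Antiderivative: F(x) = exp(x**2)*cos(5*x**2/3 + x/4)/6; value = -1/6 + exp(25/4)*cos(265/24)/6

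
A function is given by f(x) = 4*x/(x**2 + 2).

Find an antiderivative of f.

An antiderivative is F(x) = 2*log(x**2 + 2).

The substitution u = x**2 + 2 works: f is exactly (dF/du)*(du/dx) for that inner function.
Check: d/dx[2*log(x**2 + 2)] = 4*x/(x**2 + 2) = f(x).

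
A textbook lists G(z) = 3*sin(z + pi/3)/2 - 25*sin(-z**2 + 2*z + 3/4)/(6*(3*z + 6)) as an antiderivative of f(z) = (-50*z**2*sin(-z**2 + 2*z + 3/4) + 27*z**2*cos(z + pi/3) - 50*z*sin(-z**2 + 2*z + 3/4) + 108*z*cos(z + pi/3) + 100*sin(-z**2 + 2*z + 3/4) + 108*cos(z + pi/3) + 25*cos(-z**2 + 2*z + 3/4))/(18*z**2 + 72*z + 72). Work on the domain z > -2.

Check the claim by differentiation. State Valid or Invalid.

Invalid: d/dz[G] - f = (50*z**2*sin(-z**2 + 2*z + 3/4) + 50*z**2*cos(-z**2 + 2*z + 3/4) + 50*z*sin(-z**2 + 2*z + 3/4) + 50*z*cos(-z**2 + 2*z + 3/4) - 75*sin(-z**2 + 2*z + 3/4) - 125*cos(-z**2 + 2*z + 3/4))/(18*z**2 + 72*z + 72), which is not 0.

d/dz[G] = (27*z**2*cos(z + pi/3) + 50*z**2*cos(-z**2 + 2*z + 3/4) + 108*z*cos(z + pi/3) + 50*z*cos(-z**2 + 2*z + 3/4) + 25*sin(-z**2 + 2*z + 3/4) + 108*cos(z + pi/3) - 100*cos(-z**2 + 2*z + 3/4))/(18*z**2 + 72*z + 72)
d/dz[G] - f(z) = (50*z**2*sin(-z**2 + 2*z + 3/4) + 50*z**2*cos(-z**2 + 2*z + 3/4) + 50*z*sin(-z**2 + 2*z + 3/4) + 50*z*cos(-z**2 + 2*z + 3/4) - 75*sin(-z**2 + 2*z + 3/4) - 125*cos(-z**2 + 2*z + 3/4))/(18*z**2 + 72*z + 72) != 0.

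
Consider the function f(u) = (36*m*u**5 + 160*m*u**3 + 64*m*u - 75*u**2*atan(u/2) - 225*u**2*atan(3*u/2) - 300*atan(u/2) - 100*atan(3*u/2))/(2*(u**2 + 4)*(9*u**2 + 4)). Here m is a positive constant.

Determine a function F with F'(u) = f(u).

An antiderivative is F(u) = m*u**2 - 25*atan(u/2)*atan(3*u/2)/4.

An antiderivative F(u) passes only if d/du[F] lands on f(u) exactly.
Check: d/du[m*u**2 - 25*atan(u/2)*atan(3*u/2)/4] = (36*m*u**5 + 160*m*u**3 + 64*m*u - 75*u**2*atan(u/2) - 225*u**2*atan(3*u/2) - 300*atan(u/2) - 100*atan(3*u/2))/(18*u**4 + 80*u**2 + 32), which equals f(u).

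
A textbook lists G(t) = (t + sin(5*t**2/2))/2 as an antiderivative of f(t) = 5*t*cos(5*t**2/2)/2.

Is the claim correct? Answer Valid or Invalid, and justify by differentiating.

d/dt[G] = 5*t*cos(5*t**2/2)/2 + 1/2
d/dt[G] - f(t) = 1/2 != 0.

Invalid: d/dt[G] - f = 1/2, which is not 0.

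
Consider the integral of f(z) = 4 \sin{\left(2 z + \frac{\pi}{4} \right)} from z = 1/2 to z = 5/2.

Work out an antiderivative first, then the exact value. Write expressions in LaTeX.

Check any antiderivative F(z) by computing F'(z) and comparing it with f(z).
F(z) = - 2 \cos{\left(2 z + \frac{\pi}{4} \right)} is an antiderivative of f.
Check: d/dz[- 2 \cos{\left(2 z + \frac{\pi}{4} \right)}] = 4 \sin{\left(2 z + \frac{\pi}{4} \right)} = f(z).
F(5/2) = - 2 \cos{\left(\frac{\pi}{4} + 5 \right)}; F(1/2) = - 2 \cos{\left(\frac{\pi}{4} + 1 \right)}.
Integral = F(5/2) - F(1/2) = - 2 \cos{\left(\frac{\pi}{4} + 5 \right)} + 2 \cos{\left(\frac{\pi}{4} + 1 \right)}.

Antiderivative: F(z) = - 2 \cos{\left(2 z + \frac{\pi}{4} \right)}; value = - 2 \cos{\left(\frac{\pi}{4} + 5 \right)} + 2 \cos{\left(\frac{\pi}{4} + 1 \right)}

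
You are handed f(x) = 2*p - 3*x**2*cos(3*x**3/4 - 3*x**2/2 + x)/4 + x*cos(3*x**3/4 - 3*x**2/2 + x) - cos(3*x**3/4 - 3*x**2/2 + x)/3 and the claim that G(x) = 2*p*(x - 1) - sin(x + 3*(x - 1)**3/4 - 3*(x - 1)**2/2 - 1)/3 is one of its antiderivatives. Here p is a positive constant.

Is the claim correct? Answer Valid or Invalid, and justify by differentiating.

Invalid: d/dx[G] - f = 3*x**2*cos(3*x**3/4 - 3*x**2/2 + x)/4 - 3*x**2*cos(3*x**3/4 - 15*x**2/4 + 25*x/4 - 13/4)/4 - x*cos(3*x**3/4 - 3*x**2/2 + x) + 5*x*cos(3*x**3/4 - 15*x**2/4 + 25*x/4 - 13/4)/2 + cos(3*x**3/4 - 3*x**2/2 + x)/3 - 25*cos(3*x**3/4 - 15*x**2/4 + 25*x/4 - 13/4)/12, which is not 0.

d/dx[G] = 2*p - 3*x**2*cos(3*x**3/4 - 15*x**2/4 + 25*x/4 - 13/4)/4 + 5*x*cos(3*x**3/4 - 15*x**2/4 + 25*x/4 - 13/4)/2 - 25*cos(3*x**3/4 - 15*x**2/4 + 25*x/4 - 13/4)/12
d/dx[G] - f(x) = 3*x**2*cos(3*x**3/4 - 3*x**2/2 + x)/4 - 3*x**2*cos(3*x**3/4 - 15*x**2/4 + 25*x/4 - 13/4)/4 - x*cos(3*x**3/4 - 3*x**2/2 + x) + 5*x*cos(3*x**3/4 - 15*x**2/4 + 25*x/4 - 13/4)/2 + cos(3*x**3/4 - 3*x**2/2 + x)/3 - 25*cos(3*x**3/4 - 15*x**2/4 + 25*x/4 - 13/4)/12 != 0.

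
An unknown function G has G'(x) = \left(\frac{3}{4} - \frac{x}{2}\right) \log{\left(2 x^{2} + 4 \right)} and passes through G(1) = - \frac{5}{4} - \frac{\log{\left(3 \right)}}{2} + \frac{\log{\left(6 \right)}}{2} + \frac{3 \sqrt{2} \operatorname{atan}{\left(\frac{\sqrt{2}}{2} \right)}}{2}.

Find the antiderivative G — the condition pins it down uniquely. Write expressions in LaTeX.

G(x) = - \frac{x^{2} \log{\left(2 x^{2} + 4 \right)}}{4} + \frac{x^{2}}{4} + \frac{3 x \log{\left(2 x^{2} + 4 \right)}}{4} - \frac{3 x}{2} - \frac{\log{\left(x^{2} + 2 \right)}}{2} + \frac{3 \sqrt{2} \operatorname{atan}{\left(\frac{\sqrt{2} x}{2} \right)}}{2}

Any candidate G(x) must reproduce the stated G'(x) exactly.
A general antiderivative is \frac{x^{2}}{4} - \frac{3 x}{2} + \left(- \frac{x^{2}}{4} + \frac{3 x}{4}\right) \log{\left(2 x^{2} + 4 \right)} - \frac{\log{\left(x^{2} + 2 \right)}}{2} + \frac{3 \sqrt{2} \operatorname{atan}{\left(\frac{\sqrt{2} x}{2} \right)}}{2} + C.
The condition gives C = - \frac{5}{4} - \frac{\log{\left(3 \right)}}{2} + \frac{\log{\left(6 \right)}}{2} + \frac{3 \sqrt{2} \operatorname{atan}{\left(\frac{\sqrt{2}}{2} \right)}}{2} - (- \frac{5}{4} - \frac{\log{\left(3 \right)}}{2} + \frac{\log{\left(6 \right)}}{2} + \frac{3 \sqrt{2} \operatorname{atan}{\left(\frac{\sqrt{2}}{2} \right)}}{2}) = 0.
So G(x) = - \frac{x^{2} \log{\left(2 x^{2} + 4 \right)}}{4} + \frac{x^{2}}{4} + \frac{3 x \log{\left(2 x^{2} + 4 \right)}}{4} - \frac{3 x}{2} - \frac{\log{\left(x^{2} + 2 \right)}}{2} + \frac{3 \sqrt{2} \operatorname{atan}{\left(\frac{\sqrt{2} x}{2} \right)}}{2}.
Check: d/dx[- \frac{x^{2} \log{\left(2 x^{2} + 4 \right)}}{4} + \frac{x^{2}}{4} + \frac{3 x \log{\left(2 x^{2} + 4 \right)}}{4} - \frac{3 x}{2} - \frac{\log{\left(x^{2} + 2 \right)}}{2} + \frac{3 \sqrt{2} \operatorname{atan}{\left(\frac{\sqrt{2} x}{2} \right)}}{2}] = - \frac{x \log{\left(x^{2} + 2 \right)}}{2} - \frac{x \log{\left(2 \right)}}{2} + \frac{3 \log{\left(x^{2} + 2 \right)}}{4} + \frac{3 \log{\left(2 \right)}}{4}, which equals G'(x).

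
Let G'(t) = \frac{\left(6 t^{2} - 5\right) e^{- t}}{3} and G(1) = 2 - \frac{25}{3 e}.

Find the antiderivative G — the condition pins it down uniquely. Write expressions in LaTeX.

G(t) = \frac{\left(- 6 t^{2} - 12 t - 7\right) e^{- t}}{3} + 2

Recognize the product-rule pattern: G'(t) = u'v + uv' with u = - 2 t^{2} - 4 t - \frac{7}{3}, v = e^{- t}, so integration by parts undoes it.
A general antiderivative is \frac{\left(- 6 t^{2} - 12 t - 7\right) e^{- t}}{3} + C.
The condition gives C = 2 - \frac{25}{3 e} - (- \frac{25}{3 e}) = 2.
So G(t) = \frac{\left(- 6 t^{2} - 12 t - 7\right) e^{- t}}{3} + 2.
Check: d/dt[\frac{\left(- 6 t^{2} - 12 t - 7\right) e^{- t}}{3} + 2] = \frac{\left(6 t^{2} - 5\right) e^{- t}}{3} = G'(t).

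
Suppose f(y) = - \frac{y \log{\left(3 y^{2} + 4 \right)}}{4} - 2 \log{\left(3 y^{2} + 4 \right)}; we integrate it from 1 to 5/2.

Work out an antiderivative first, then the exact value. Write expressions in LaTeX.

Integrate term by term and add the pieces.
F(y) = \frac{y^{2}}{8} + 4 y + \left(- \frac{y^{2}}{8} - 2 y\right) \log{\left(3 y^{2} + 4 \right)} - \frac{\log{\left(y^{2} + \frac{4}{3} \right)}}{6} - \frac{8 \sqrt{3} \operatorname{atan}{\left(\frac{\sqrt{3} y}{2} \right)}}{3} is an antiderivative of f.
Check: d/dy[\frac{y^{2}}{8} + 4 y + \left(- \frac{y^{2}}{8} - 2 y\right) \log{\left(3 y^{2} + 4 \right)} - \frac{\log{\left(y^{2} + \frac{4}{3} \right)}}{6} - \frac{8 \sqrt{3} \operatorname{atan}{\left(\frac{\sqrt{3} y}{2} \right)}}{3}] = - \frac{y \log{\left(3 y^{2} + 4 \right)}}{4} - 2 \log{\left(3 y^{2} + 4 \right)} = f(y).
F(5/2) = - \frac{185 \log{\left(\frac{91}{4} \right)}}{32} - \frac{8 \sqrt{3} \operatorname{atan}{\left(\frac{5 \sqrt{3}}{4} \right)}}{3} - \frac{\log{\left(\frac{91}{12} \right)}}{6} + \frac{345}{32}; F(1) = - \frac{17 \log{\left(7 \right)}}{8} - \frac{8 \sqrt{3} \operatorname{atan}{\left(\frac{\sqrt{3}}{2} \right)}}{3} - \frac{\log{\left(\frac{7}{3} \right)}}{6} + \frac{33}{8}.
Integral = F(5/2) - F(1) = - \frac{185 \log{\left(\frac{91}{4} \right)}}{32} - \frac{8 \sqrt{3} \operatorname{atan}{\left(\frac{5 \sqrt{3}}{4} \right)}}{3} - \frac{\log{\left(\frac{91}{12} \right)}}{6} + \frac{\log{\left(\frac{7}{3} \right)}}{6} + \frac{8 \sqrt{3} \operatorname{atan}{\left(\frac{\sqrt{3}}{2} \right)}}{3} + \frac{17 \log{\left(7 \right)}}{8} + \frac{213}{32}.

Antiderivative: F(y) = \frac{y^{2}}{8} + 4 y + \left(- \frac{y^{2}}{8} - 2 y\right) \log{\left(3 y^{2} + 4 \right)} - \frac{\log{\left(y^{2} + \frac{4}{3} \right)}}{6} - \frac{8 \sqrt{3} \operatorname{atan}{\left(\frac{\sqrt{3} y}{2} \right)}}{3}; value = - \frac{185 \log{\left(\frac{91}{4} \right)}}{32} - \frac{8 \sqrt{3} \operatorname{atan}{\left(\frac{5 \sqrt{3}}{4} \right)}}{3} - \frac{\log{\left(\frac{91}{12} \right)}}{6} + \frac{\log{\left(\frac{7}{3} \right)}}{6} + \frac{8 \sqrt{3} \operatorname{atan}{\left(\frac{\sqrt{3}}{2} \right)}}{3} + \frac{17 \log{\left(7 \right)}}{8} + \frac{213}{32}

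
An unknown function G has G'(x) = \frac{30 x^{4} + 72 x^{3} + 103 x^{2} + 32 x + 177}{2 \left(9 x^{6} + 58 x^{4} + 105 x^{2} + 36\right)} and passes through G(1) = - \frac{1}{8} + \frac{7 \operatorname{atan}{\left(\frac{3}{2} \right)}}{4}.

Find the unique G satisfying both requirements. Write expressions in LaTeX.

G(x) = \frac{7 x^{2} \operatorname{atan}{\left(\frac{3 x}{2} \right)} + 2 x^{2} - 2 x + 21 \operatorname{atan}{\left(\frac{3 x}{2} \right)} - 2}{4 \left(x^{2} + 3\right)}

Differentiate the proposed G(x) back; it has to land on the given G'(x).
A general antiderivative is \frac{- \frac{x}{2} - 2}{x^{2} + 3} + \frac{7 \operatorname{atan}{\left(\frac{3 x}{2} \right)}}{4} + C.
The condition gives C = - \frac{1}{8} + \frac{7 \operatorname{atan}{\left(\frac{3}{2} \right)}}{4} - (- \frac{5}{8} + \frac{7 \operatorname{atan}{\left(\frac{3}{2} \right)}}{4}) = \frac{1}{2}.
So G(x) = \frac{7 x^{2} \operatorname{atan}{\left(\frac{3 x}{2} \right)} + 2 x^{2} - 2 x + 21 \operatorname{atan}{\left(\frac{3 x}{2} \right)} - 2}{4 \left(x^{2} + 3\right)}.
Check: d/dx[\frac{7 x^{2} \operatorname{atan}{\left(\frac{3 x}{2} \right)} + 2 x^{2} - 2 x + 21 \operatorname{atan}{\left(\frac{3 x}{2} \right)} - 2}{4 \left(x^{2} + 3\right)}] = \frac{30 x^{4} + 72 x^{3} + 103 x^{2} + 32 x + 177}{18 x^{6} + 116 x^{4} + 210 x^{2} + 72}, which equals G'(x).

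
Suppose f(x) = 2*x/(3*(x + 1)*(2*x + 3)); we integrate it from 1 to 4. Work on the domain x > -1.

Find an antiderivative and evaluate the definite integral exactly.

Antiderivative: F(x) = -2*log(x + 1)/3 + log(x + 3/2); value = -2*log(5)/3 - log(5/2) + 2*log(2)/3 + log(11/2)

The denominator factors as 3*(x + 1)*(2*x + 3); partial fractions split f into directly integrable pieces: 2/(2*x + 3) - 2/(3*(x + 1)).
F(x) = -2*log(x + 1)/3 + log(x + 3/2) is an antiderivative of f.
Check: d/dx[-2*log(x + 1)/3 + log(x + 3/2)] = 2*x/(6*x**2 + 15*x + 9), which equals f(x).
F(4) = -2*log(5)/3 + log(11/2); F(1) = -2*log(2)/3 + log(5/2).
Integral = F(4) - F(1) = -2*log(5)/3 - log(5/2) + 2*log(2)/3 + log(11/2).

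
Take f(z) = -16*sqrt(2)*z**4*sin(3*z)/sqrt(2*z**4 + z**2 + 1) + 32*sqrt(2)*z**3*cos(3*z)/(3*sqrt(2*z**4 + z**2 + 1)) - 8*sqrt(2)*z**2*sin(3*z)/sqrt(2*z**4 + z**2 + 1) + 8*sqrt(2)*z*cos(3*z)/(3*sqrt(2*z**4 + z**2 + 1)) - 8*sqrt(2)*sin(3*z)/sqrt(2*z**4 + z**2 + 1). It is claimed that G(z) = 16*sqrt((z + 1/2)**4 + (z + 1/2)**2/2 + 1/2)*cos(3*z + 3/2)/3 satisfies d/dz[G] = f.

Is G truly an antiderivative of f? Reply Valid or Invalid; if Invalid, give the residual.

d/dz[G] = (-192*z**4*sin(3*z + 3/2) - 384*z**3*sin(3*z + 3/2) + 128*z**3*cos(3*z + 3/2) - 384*z**2*sin(3*z + 3/2) + 192*z**2*cos(3*z + 3/2) - 192*z*sin(3*z + 3/2) + 128*z*cos(3*z + 3/2) - 132*sin(3*z + 3/2) + 32*cos(3*z + 3/2))/(3*sqrt(16*z**4 + 32*z**3 + 32*z**2 + 16*z + 11))
d/dz[G] - f(z) = (-192*z**4*sqrt(2*z**4 + z**2 + 1)*sin(3*z + 3/2) + 48*sqrt(2)*z**4*sqrt(16*z**4 + 32*z**3 + 32*z**2 + 16*z + 11)*sin(3*z) - 384*z**3*sqrt(2*z**4 + z**2 + 1)*sin(3*z + 3/2) + 128*z**3*sqrt(2*z**4 + z**2 + 1)*cos(3*z + 3/2) - 32*sqrt(2)*z**3*sqrt(16*z**4 + 32*z**3 + 32*z**2 + 16*z + 11)*cos(3*z) - 384*z**2*sqrt(2*z**4 + z**2 + 1)*sin(3*z + 3/2) + 192*z**2*sqrt(2*z**4 + z**2 + 1)*cos(3*z + 3/2) + 24*sqrt(2)*z**2*sqrt(16*z**4 + 32*z**3 + 32*z**2 + 16*z + 11)*sin(3*z) - 192*z*sqrt(2*z**4 + z**2 + 1)*sin(3*z + 3/2) + 128*z*sqrt(2*z**4 + z**2 + 1)*cos(3*z + 3/2) - 8*sqrt(2)*z*sqrt(16*z**4 + 32*z**3 + 32*z**2 + 16*z + 11)*cos(3*z) - 132*sqrt(2*z**4 + z**2 + 1)*sin(3*z + 3/2) + 32*sqrt(2*z**4 + z**2 + 1)*cos(3*z + 3/2) + 24*sqrt(2)*sqrt(16*z**4 + 32*z**3 + 32*z**2 + 16*z + 11)*sin(3*z))/(3*sqrt(2*z**4 + z**2 + 1)*sqrt(16*z**4 + 32*z**3 + 32*z**2 + 16*z + 11)) != 0.

Invalid: d/dz[G] - f = (-192*z**4*sqrt(2*z**4 + z**2 + 1)*sin(3*z + 3/2) + 48*sqrt(2)*z**4*sqrt(16*z**4 + 32*z**3 + 32*z**2 + 16*z + 11)*sin(3*z) - 384*z**3*sqrt(2*z**4 + z**2 + 1)*sin(3*z + 3/2) + 128*z**3*sqrt(2*z**4 + z**2 + 1)*cos(3*z + 3/2) - 32*sqrt(2)*z**3*sqrt(16*z**4 + 32*z**3 + 32*z**2 + 16*z + 11)*cos(3*z) - 384*z**2*sqrt(2*z**4 + z**2 + 1)*sin(3*z + 3/2) + 192*z**2*sqrt(2*z**4 + z**2 + 1)*cos(3*z + 3/2) + 24*sqrt(2)*z**2*sqrt(16*z**4 + 32*z**3 + 32*z**2 + 16*z + 11)*sin(3*z) - 192*z*sqrt(2*z**4 + z**2 + 1)*sin(3*z + 3/2) + 128*z*sqrt(2*z**4 + z**2 + 1)*cos(3*z + 3/2) - 8*sqrt(2)*z*sqrt(16*z**4 + 32*z**3 + 32*z**2 + 16*z + 11)*cos(3*z) - 132*sqrt(2*z**4 + z**2 + 1)*sin(3*z + 3/2) + 32*sqrt(2*z**4 + z**2 + 1)*cos(3*z + 3/2) + 24*sqrt(2)*sqrt(16*z**4 + 32*z**3 + 32*z**2 + 16*z + 11)*sin(3*z))/(3*sqrt(2*z**4 + z**2 + 1)*sqrt(16*z**4 + 32*z**3 + 32*z**2 + 16*z + 11)), which is not 0.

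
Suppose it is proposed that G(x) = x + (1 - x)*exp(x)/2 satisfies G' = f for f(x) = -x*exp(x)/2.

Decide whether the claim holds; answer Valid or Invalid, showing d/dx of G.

d/dx[G] = -x*exp(x)/2 + 1
d/dx[G] - f(x) = 1 != 0.

Invalid: d/dx[G] - f = 1, which is not 0.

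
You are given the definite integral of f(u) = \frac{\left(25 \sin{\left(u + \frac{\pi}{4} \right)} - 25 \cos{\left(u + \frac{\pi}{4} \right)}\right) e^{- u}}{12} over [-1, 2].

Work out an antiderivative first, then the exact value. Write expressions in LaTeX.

f has the shape v'r + vr' for v = - \frac{25 e^{- u}}{12} and r = \sin{\left(u + \frac{\pi}{4} \right)} — it is the derivative of the product v*r.
F(u) = - \frac{25 e^{- u} \sin{\left(u + \frac{\pi}{4} \right)}}{12} is an antiderivative of f.
Check: d/du[- \frac{25 e^{- u} \sin{\left(u + \frac{\pi}{4} \right)}}{12}] = \frac{\left(25 \sin{\left(u + \frac{\pi}{4} \right)} - 25 \cos{\left(u + \frac{\pi}{4} \right)}\right) e^{- u}}{12} = f(u).
F(2) = - \frac{25 \sin{\left(\frac{\pi}{4} + 2 \right)}}{12 e^{2}}; F(-1) = - \frac{25 e \cos{\left(\frac{\pi}{4} + 1 \right)}}{12}.
Integral = F(2) - F(-1) = \frac{25 e \cos{\left(\frac{\pi}{4} + 1 \right)}}{12} - \frac{25 \sin{\left(\frac{\pi}{4} + 2 \right)}}{12 e^{2}}.

Antiderivative: F(u) = - \frac{25 e^{- u} \sin{\left(u + \frac{\pi}{4} \right)}}{12}; value = \frac{25 e \cos{\left(\frac{\pi}{4} + 1 \right)}}{12} - \frac{25 \sin{\left(\frac{\pi}{4} + 2 \right)}}{12 e^{2}}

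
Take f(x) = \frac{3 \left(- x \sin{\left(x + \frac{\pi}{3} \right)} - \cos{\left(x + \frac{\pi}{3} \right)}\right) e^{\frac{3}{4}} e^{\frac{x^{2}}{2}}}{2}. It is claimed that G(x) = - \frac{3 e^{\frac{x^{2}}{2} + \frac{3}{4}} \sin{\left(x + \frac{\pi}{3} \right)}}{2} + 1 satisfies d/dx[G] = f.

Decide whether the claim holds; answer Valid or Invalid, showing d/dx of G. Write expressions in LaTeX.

d/dx[G] = - \frac{3 x e^{\frac{3}{4}} e^{\frac{x^{2}}{2}} \sin{\left(x + \frac{\pi}{3} \right)}}{2} - \frac{3 e^{\frac{3}{4}} e^{\frac{x^{2}}{2}} \cos{\left(x + \frac{\pi}{3} \right)}}{2}
This equals f(x) exactly, so the claim holds.

Valid. The derivative of G reproduces f.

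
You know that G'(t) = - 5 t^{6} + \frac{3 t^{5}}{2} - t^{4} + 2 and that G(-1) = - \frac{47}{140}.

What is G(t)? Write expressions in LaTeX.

G(t) = - \frac{5 t^{7}}{7} + \frac{t^{6}}{4} - \frac{t^{5}}{5} + 2 t + \frac{1}{2}

Integrate term by term and add the pieces.
A general antiderivative is - \frac{5 t^{7}}{7} + \frac{t^{6}}{4} - \frac{t^{5}}{5} + 2 t + C.
The condition gives C = - \frac{47}{140} - (- \frac{117}{140}) = \frac{1}{2}.
So G(t) = - \frac{5 t^{7}}{7} + \frac{t^{6}}{4} - \frac{t^{5}}{5} + 2 t + \frac{1}{2}.
Check: d/dt[- \frac{5 t^{7}}{7} + \frac{t^{6}}{4} - \frac{t^{5}}{5} + 2 t + \frac{1}{2}] = - 5 t^{6} + \frac{3 t^{5}}{2} - t^{4} + 2 = G'(t).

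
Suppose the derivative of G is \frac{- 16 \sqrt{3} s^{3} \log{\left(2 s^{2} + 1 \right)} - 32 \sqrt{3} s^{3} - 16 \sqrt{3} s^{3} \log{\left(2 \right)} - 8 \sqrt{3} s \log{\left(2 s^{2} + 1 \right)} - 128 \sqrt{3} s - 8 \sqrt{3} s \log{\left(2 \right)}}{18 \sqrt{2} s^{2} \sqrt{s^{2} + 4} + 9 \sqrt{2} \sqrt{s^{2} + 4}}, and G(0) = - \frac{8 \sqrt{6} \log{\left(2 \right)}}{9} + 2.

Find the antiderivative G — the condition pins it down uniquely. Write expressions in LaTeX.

G'(s) has the shape u'v + uv' for u = - \frac{8 \sqrt{\frac{3 s^{2}}{2} + 6}}{9} and v = \log{\left(4 s^{2} + 2 \right)} — it is the derivative of the product u*v.
A general antiderivative is - \frac{8 \sqrt{\frac{3 s^{2}}{2} + 6} \log{\left(4 s^{2} + 2 \right)}}{9} + C.
The condition gives C = - \frac{8 \sqrt{6} \log{\left(2 \right)}}{9} + 2 - (- \frac{8 \sqrt{6} \log{\left(2 \right)}}{9}) = 2.
So G(s) = \frac{\sqrt{2} \left(- 8 \sqrt{3} \sqrt{s^{2} + 4} \log{\left(2 s^{2} + 1 \right)} - 8 \sqrt{3} \sqrt{s^{2} + 4} \log{\left(2 \right)} + 18 \sqrt{2}\right)}{18}.
Check: d/ds[\frac{\sqrt{2} \left(- 8 \sqrt{3} \sqrt{s^{2} + 4} \log{\left(2 s^{2} + 1 \right)} - 8 \sqrt{3} \sqrt{s^{2} + 4} \log{\left(2 \right)} + 18 \sqrt{2}\right)}{18}] = \frac{- 8 \sqrt{6} s^{3} \log{\left(2 s^{2} + 1 \right)} - 16 \sqrt{6} s^{3} - 8 \sqrt{6} s^{3} \log{\left(2 \right)} - 4 \sqrt{6} s \log{\left(2 s^{2} + 1 \right)} - 64 \sqrt{6} s - 4 \sqrt{6} s \log{\left(2 \right)}}{18 s^{2} \sqrt{s^{2} + 4} + 9 \sqrt{s^{2} + 4}}, which equals G'(s).

G(s) = \frac{\sqrt{2} \left(- 8 \sqrt{3} \sqrt{s^{2} + 4} \log{\left(2 s^{2} + 1 \right)} - 8 \sqrt{3} \sqrt{s^{2} + 4} \log{\left(2 \right)} + 18 \sqrt{2}\right)}{18}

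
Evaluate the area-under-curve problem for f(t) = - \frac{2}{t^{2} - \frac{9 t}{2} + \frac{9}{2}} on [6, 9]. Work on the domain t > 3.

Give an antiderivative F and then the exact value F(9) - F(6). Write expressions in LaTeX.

Antiderivative: F(t) = - \frac{4 \log{\left(t - 3 \right)}}{3} + \frac{4 \log{\left(t - \frac{3}{2} \right)}}{3}; value = - \frac{4 \log{\left(6 \right)}}{3} - \frac{4 \log{\left(\frac{9}{2} \right)}}{3} + \frac{4 \log{\left(3 \right)}}{3} + \frac{4 \log{\left(\frac{15}{2} \right)}}{3}

Factor the denominator (\left(t - 3\right) \left(2 t - 3\right)) and decompose: f = \frac{8}{3 \left(2 t - 3\right)} - \frac{4}{3 \left(t - 3\right)}; each piece integrates to a log, atan, or power term.
F(t) = - \frac{4 \log{\left(t - 3 \right)}}{3} + \frac{4 \log{\left(t - \frac{3}{2} \right)}}{3} is an antiderivative of f.
Check: d/dt[- \frac{4 \log{\left(t - 3 \right)}}{3} + \frac{4 \log{\left(t - \frac{3}{2} \right)}}{3}] = - \frac{4}{2 t^{2} - 9 t + 9}, which equals f(t).
F(9) = - \frac{4 \log{\left(6 \right)}}{3} + \frac{4 \log{\left(\frac{15}{2} \right)}}{3}; F(6) = - \frac{4 \log{\left(3 \right)}}{3} + \frac{4 \log{\left(\frac{9}{2} \right)}}{3}.
Integral = F(9) - F(6) = - \frac{4 \log{\left(6 \right)}}{3} - \frac{4 \log{\left(\frac{9}{2} \right)}}{3} + \frac{4 \log{\left(3 \right)}}{3} + \frac{4 \log{\left(\frac{15}{2} \right)}}{3}.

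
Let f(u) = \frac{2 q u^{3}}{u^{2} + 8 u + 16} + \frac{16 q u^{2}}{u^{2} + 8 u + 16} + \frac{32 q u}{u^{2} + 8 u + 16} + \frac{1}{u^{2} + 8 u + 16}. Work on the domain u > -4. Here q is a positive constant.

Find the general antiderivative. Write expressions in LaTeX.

The integrand splits into summands that can be handled one at a time.
Check: d/du[\frac{q u^{3} + 4 q u^{2} - 1}{u + 4}] = \frac{2 q u^{3} + 16 q u^{2} + 32 q u + 1}{u^{2} + 8 u + 16}, which equals f(u).

F(u) = \frac{q u^{3} + 4 q u^{2} - 1}{u + 4} + C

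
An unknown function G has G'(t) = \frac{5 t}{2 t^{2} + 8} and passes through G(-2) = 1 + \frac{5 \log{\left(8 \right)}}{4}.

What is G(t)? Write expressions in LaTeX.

The substitution u = t^{2} + 4 works: G'(t) is exactly (dG/du)*(du/dt) for that inner function.
A general antiderivative is \frac{5 \log{\left(t^{2} + 4 \right)}}{4} + C.
The condition gives C = 1 + \frac{5 \log{\left(8 \right)}}{4} - (\frac{5 \log{\left(8 \right)}}{4}) = 1.
So G(t) = \frac{5 \log{\left(t^{2} + 4 \right)}}{4} + 1.
Check: d/dt[\frac{5 \log{\left(t^{2} + 4 \right)}}{4} + 1] = \frac{5 t}{2 t^{2} + 8} = G'(t).

G(t) = \frac{5 \log{\left(t^{2} + 4 \right)}}{4} + 1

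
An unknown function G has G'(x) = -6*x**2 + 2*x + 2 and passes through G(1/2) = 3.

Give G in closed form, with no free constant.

G(x) = -2*x**3 + x**2 + 2*x + 2

Integrate term by term and add the pieces.
A general antiderivative is -2*x**3 + x**2 + 2*x + 1 + C.
The condition gives C = 3 - (2) = 1.
So G(x) = -2*x**3 + x**2 + 2*x + 2.
Check: d/dx[-2*x**3 + x**2 + 2*x + 2] = -6*x**2 + 2*x + 2 = G'(x).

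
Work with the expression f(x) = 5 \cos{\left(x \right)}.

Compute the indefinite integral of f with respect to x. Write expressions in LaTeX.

F(x) = 5 \sin{\left(x \right)} + C

Differentiate the proposed F(x) back; it has to land on f(x) exactly.
Check: d/dx[5 \sin{\left(x \right)}] = 5 \cos{\left(x \right)} = f(x).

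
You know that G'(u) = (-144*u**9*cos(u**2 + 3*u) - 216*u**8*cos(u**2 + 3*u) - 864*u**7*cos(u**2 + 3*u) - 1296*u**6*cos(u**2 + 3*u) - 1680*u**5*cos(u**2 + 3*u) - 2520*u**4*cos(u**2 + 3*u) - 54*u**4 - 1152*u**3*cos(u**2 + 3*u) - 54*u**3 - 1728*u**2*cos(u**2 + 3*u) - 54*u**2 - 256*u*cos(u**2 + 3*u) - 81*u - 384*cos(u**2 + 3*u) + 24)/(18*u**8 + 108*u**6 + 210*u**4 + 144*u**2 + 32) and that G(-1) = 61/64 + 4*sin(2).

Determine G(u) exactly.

G(u) = (u + 3/4)/(u**4 + 3*u**2 + 4/3) - 4*sin(u**2 + 3*u) + 1

Whatever form G(u) takes, its d/du must return the stated G'(u).
A general antiderivative is (u + 3/4)/(u**4 + 3*u**2 + 4/3) - 4*sin(u**2 + 3*u) + C.
The condition gives C = 61/64 + 4*sin(2) - (-3/64 + 4*sin(2)) = 1.
So G(u) = (u + 3/4)/(u**4 + 3*u**2 + 4/3) - 4*sin(u**2 + 3*u) + 1.
Check: d/du[(u + 3/4)/(u**4 + 3*u**2 + 4/3) - 4*sin(u**2 + 3*u) + 1] = (-144*u**9*cos(u**2 + 3*u) - 216*u**8*cos(u**2 + 3*u) - 864*u**7*cos(u**2 + 3*u) - 1296*u**6*cos(u**2 + 3*u) - 1680*u**5*cos(u**2 + 3*u) - 2520*u**4*cos(u**2 + 3*u) - 54*u**4 - 1152*u**3*cos(u**2 + 3*u) - 54*u**3 - 1728*u**2*cos(u**2 + 3*u) - 54*u**2 - 256*u*cos(u**2 + 3*u) - 81*u - 384*cos(u**2 + 3*u) + 24)/(18*u**8 + 108*u**6 + 210*u**4 + 144*u**2 + 32) = G'(u).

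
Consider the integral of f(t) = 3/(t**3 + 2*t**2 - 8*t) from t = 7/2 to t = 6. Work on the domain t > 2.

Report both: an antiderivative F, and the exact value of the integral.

Antiderivative: F(t) = -3*log(t)/8 + log(t - 2)/4 + log(t + 4)/8; value = -3*log(6)/8 - log(15/2)/8 - log(3/2)/4 + log(10)/8 + log(4)/4 + 3*log(7/2)/8

The denominator factors as t*(t - 2)*(t + 4); partial fractions split f into directly integrable pieces: 1/(8*(t + 4)) + 1/(4*(t - 2)) - 3/(8*t).
F(t) = -3*log(t)/8 + log(t - 2)/4 + log(t + 4)/8 is an antiderivative of f.
Check: d/dt[-3*log(t)/8 + log(t - 2)/4 + log(t + 4)/8] = 3/(t**3 + 2*t**2 - 8*t) = f(t).
F(6) = -3*log(6)/8 + log(10)/8 + log(4)/4; F(7/2) = -3*log(7/2)/8 + log(3/2)/4 + log(15/2)/8.
Integral = F(6) - F(7/2) = -3*log(6)/8 - log(15/2)/8 - log(3/2)/4 + log(10)/8 + log(4)/4 + 3*log(7/2)/8.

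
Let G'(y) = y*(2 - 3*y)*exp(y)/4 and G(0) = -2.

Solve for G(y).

Recognize the product-rule pattern: G'(y) = u'v + uv' with u = -3*y**2/4 + 2*y - 2, v = exp(y), so integration by parts undoes it.
A general antiderivative is (-3*y**2 + 8*y - 8)*exp(y)/4 + C.
The condition gives C = -2 - (-2) = 0.
So G(y) = (-3*y**2 + 8*y - 8)*exp(y)/4.
Check: d/dy[(-3*y**2 + 8*y - 8)*exp(y)/4] = -3*y**2*exp(y)/4 + y*exp(y)/2, which equals G'(y).

G(y) = (-3*y**2 + 8*y - 8)*exp(y)/4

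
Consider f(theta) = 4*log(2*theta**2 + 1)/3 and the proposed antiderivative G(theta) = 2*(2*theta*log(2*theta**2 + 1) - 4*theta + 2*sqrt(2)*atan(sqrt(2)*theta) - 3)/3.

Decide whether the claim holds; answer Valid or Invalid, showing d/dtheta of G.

Valid - differentiating G returns exactly f.

d/dtheta[G] = 4*log(2*theta**2 + 1)/3
This equals f(theta) exactly, so the claim holds.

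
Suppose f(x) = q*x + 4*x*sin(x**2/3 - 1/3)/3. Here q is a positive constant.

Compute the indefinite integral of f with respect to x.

The integrand splits into summands that can be handled one at a time.
Check: d/dx[q*x**2/2 - 2*cos(x**2/3 - 1/3)] = q*x + 4*x*sin(x**2/3 - 1/3)/3 = f(x).

F(x) = q*x**2/2 - 2*cos(x**2/3 - 1/3) + C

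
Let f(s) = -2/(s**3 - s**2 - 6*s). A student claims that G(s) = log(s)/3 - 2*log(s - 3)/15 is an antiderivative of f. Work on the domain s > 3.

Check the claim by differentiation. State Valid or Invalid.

d/ds[G] = (s - 5)/(5*s**2 - 15*s)
d/ds[G] - f(s) = 1/(5*s + 10) != 0.

Invalid: d/ds[G] - f = 1/(5*s + 10), which is not 0.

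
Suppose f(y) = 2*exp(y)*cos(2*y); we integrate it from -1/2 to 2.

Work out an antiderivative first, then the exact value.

Since d/dy undoes antidifferentiation here, F'(y) = f(y) is required of F(y).
F(y) = 2*(2*sin(2*y) + cos(2*y))*exp(y)/5 is an antiderivative of f.
Check: d/dy[2*(2*sin(2*y) + cos(2*y))*exp(y)/5] = 2*exp(y)*cos(2*y) = f(y).
F(2) = 4*exp(2)*sin(4)/5 + 2*exp(2)*cos(4)/5; F(-1/2) = -4*exp(-1/2)*sin(1)/5 + 2*exp(-1/2)*cos(1)/5.
Integral = F(2) - F(-1/2) = 4*exp(2)*sin(4)/5 + 2*exp(2)*cos(4)/5 - 2*exp(-1/2)*cos(1)/5 + 4*exp(-1/2)*sin(1)/5.

Antiderivative: F(y) = 2*(2*sin(2*y) + cos(2*y))*exp(y)/5; value = 4*exp(2)*sin(4)/5 + 2*exp(2)*cos(4)/5 - 2*exp(-1/2)*cos(1)/5 + 4*exp(-1/2)*sin(1)/5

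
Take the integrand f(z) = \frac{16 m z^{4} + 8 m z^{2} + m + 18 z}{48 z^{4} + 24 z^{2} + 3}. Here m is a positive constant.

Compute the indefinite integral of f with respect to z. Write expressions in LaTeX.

F(z) = \frac{m z}{3} - \frac{3}{16 z^{2} + 4} + C

Differentiate the proposed F(z) back; it has to land on f(z) exactly.
Check: d/dz[\frac{m z}{3} - \frac{3}{16 z^{2} + 4}] = \frac{16 m z^{4} + 8 m z^{2} + m + 18 z}{48 z^{4} + 24 z^{2} + 3} = f(z).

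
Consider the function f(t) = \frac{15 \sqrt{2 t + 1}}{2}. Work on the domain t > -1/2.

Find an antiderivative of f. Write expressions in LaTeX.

Differentiate the proposed F(t) back; it has to land on f(t) exactly.
Check: d/dt[\frac{5 \left(2 t + 1\right)^{\frac{3}{2}}}{2}] = \frac{15 \sqrt{2 t + 1}}{2} = f(t).

An antiderivative is F(t) = \frac{5 \left(2 t + 1\right)^{\frac{3}{2}}}{2}.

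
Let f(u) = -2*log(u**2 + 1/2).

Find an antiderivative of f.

Any candidate F(u) must reproduce f(u) exactly when differentiated.
Check: d/du[-2*(u*log(u**2 + 1/2) - 2*u + sqrt(2)*atan(sqrt(2)*u))] = -2*log(u**2 + 1/2) = f(u).

An antiderivative is F(u) = -2*(u*log(u**2 + 1/2) - 2*u + sqrt(2)*atan(sqrt(2)*u)).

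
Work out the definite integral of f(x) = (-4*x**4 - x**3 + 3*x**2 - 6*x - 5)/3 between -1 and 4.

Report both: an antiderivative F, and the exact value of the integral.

Differentiate the proposed F(x) back; it has to land on f(x) exactly.
F(x) = -x*(16*x**4 + 5*x**3 - 20*x**2 + 60*x + 100)/60 is an antiderivative of f.
Check: d/dx[-x*(16*x**4 + 5*x**3 - 20*x**2 + 60*x + 100)/60] = -4*x**4/3 - x**3/3 + x**2 - 2*x - 5/3, which equals f(x).
F(4) = -4436/15; F(-1) = 31/60.
Integral = F(4) - F(-1) = -1185/4.

Antiderivative: F(x) = -x*(16*x**4 + 5*x**3 - 20*x**2 + 60*x + 100)/60; value = -1185/4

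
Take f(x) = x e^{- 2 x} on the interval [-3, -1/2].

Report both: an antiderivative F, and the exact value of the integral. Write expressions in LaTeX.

Recognize the product-rule pattern: f = u'v + uv' with u = - \frac{x}{2} - \frac{1}{4}, v = e^{- 2 x}, so integration by parts undoes it.
F(x) = - \frac{\left(2 x + 1\right) e^{- 2 x}}{4} is an antiderivative of f.
Check: d/dx[- \frac{\left(2 x + 1\right) e^{- 2 x}}{4}] = x e^{- 2 x} = f(x).
F(-1/2) = 0; F(-3) = \frac{5 e^{6}}{4}.
Integral = F(-1/2) - F(-3) = - \frac{5 e^{6}}{4}.

Antiderivative: F(x) = - \frac{\left(2 x + 1\right) e^{- 2 x}}{4}; value = - \frac{5 e^{6}}{4}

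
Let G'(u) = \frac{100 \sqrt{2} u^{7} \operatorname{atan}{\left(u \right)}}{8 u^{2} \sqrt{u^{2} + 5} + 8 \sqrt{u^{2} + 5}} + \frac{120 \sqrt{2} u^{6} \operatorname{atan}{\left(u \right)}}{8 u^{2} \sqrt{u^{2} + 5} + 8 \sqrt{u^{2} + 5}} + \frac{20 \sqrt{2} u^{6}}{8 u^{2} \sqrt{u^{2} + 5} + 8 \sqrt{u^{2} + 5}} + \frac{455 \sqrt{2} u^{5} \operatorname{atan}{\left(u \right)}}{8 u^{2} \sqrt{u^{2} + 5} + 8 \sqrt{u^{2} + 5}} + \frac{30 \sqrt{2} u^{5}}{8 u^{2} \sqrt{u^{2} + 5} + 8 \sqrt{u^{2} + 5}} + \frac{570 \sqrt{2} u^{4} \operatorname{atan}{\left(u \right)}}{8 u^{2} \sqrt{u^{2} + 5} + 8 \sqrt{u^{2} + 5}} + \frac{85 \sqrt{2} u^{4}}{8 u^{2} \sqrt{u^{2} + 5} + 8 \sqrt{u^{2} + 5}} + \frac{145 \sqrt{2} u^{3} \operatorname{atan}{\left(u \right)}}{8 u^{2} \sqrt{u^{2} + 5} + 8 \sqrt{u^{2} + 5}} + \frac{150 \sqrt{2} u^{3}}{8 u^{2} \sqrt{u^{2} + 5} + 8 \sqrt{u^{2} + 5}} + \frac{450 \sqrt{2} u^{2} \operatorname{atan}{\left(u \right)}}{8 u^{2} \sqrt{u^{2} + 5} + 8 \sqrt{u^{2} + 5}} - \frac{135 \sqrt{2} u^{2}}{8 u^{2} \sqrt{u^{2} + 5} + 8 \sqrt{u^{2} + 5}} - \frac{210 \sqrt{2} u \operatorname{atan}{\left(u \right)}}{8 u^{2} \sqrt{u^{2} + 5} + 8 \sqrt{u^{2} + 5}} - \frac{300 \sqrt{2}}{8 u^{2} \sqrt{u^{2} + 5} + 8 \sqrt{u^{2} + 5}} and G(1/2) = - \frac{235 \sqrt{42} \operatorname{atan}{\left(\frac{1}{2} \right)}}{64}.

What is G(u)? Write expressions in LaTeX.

G(u) = \frac{15 \sqrt{\frac{u^{2}}{2} + \frac{5}{2}} \left(\frac{2 u^{4}}{3} + u^{3} - \frac{u^{2}}{2} - 2\right) \operatorname{atan}{\left(u \right)}}{2}

Integrate term by term and add the pieces.
A general antiderivative is \frac{15 \sqrt{\frac{u^{2}}{2} + \frac{5}{2}} \left(\frac{2 u^{4}}{3} + u^{3} - \frac{u^{2}}{2} - 2\right) \operatorname{atan}{\left(u \right)}}{2} + C.
The condition gives C = - \frac{235 \sqrt{42} \operatorname{atan}{\left(\frac{1}{2} \right)}}{64} - (- \frac{235 \sqrt{42} \operatorname{atan}{\left(\frac{1}{2} \right)}}{64}) = 0.
So G(u) = \frac{15 \sqrt{\frac{u^{2}}{2} + \frac{5}{2}} \left(\frac{2 u^{4}}{3} + u^{3} - \frac{u^{2}}{2} - 2\right) \operatorname{atan}{\left(u \right)}}{2}.
Check: d/du[\frac{15 \sqrt{\frac{u^{2}}{2} + \frac{5}{2}} \left(\frac{2 u^{4}}{3} + u^{3} - \frac{u^{2}}{2} - 2\right) \operatorname{atan}{\left(u \right)}}{2}] = \frac{100 \sqrt{2} u^{7} \operatorname{atan}{\left(u \right)} + 120 \sqrt{2} u^{6} \operatorname{atan}{\left(u \right)} + 20 \sqrt{2} u^{6} + 455 \sqrt{2} u^{5} \operatorname{atan}{\left(u \right)} + 30 \sqrt{2} u^{5} + 570 \sqrt{2} u^{4} \operatorname{atan}{\left(u \right)} + 85 \sqrt{2} u^{4} + 145 \sqrt{2} u^{3} \operatorname{atan}{\left(u \right)} + 150 \sqrt{2} u^{3} + 450 \sqrt{2} u^{2} \operatorname{atan}{\left(u \right)} - 135 \sqrt{2} u^{2} - 210 \sqrt{2} u \operatorname{atan}{\left(u \right)} - 300 \sqrt{2}}{8 u^{2} \sqrt{u^{2} + 5} + 8 \sqrt{u^{2} + 5}}, which equals G'(u).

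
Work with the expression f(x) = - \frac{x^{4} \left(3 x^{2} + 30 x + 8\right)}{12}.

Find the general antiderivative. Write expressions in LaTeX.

F(x) = - \frac{x^{7}}{28} - \frac{5 x^{6}}{12} - \frac{2 x^{5}}{15} + C

An antiderivative F(x) passes only if d/dx[F] lands on f(x) exactly.
Check: d/dx[- \frac{x^{7}}{28} - \frac{5 x^{6}}{12} - \frac{2 x^{5}}{15}] = - \frac{x^{6}}{4} - \frac{5 x^{5}}{2} - \frac{2 x^{4}}{3}, which equals f(x).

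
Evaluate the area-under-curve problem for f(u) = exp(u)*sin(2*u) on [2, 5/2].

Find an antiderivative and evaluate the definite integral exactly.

Antiderivative: F(u) = exp(u)*sin(2*u)/5 - 2*exp(u)*cos(2*u)/5; value = exp(5/2)*sin(5)/5 + 2*exp(2)*cos(4)/5 - 2*exp(5/2)*cos(5)/5 - exp(2)*sin(4)/5

A first test for any F(u): its u-derivative must equal f(u) identically.
F(u) = exp(u)*sin(2*u)/5 - 2*exp(u)*cos(2*u)/5 is an antiderivative of f.
Check: d/du[exp(u)*sin(2*u)/5 - 2*exp(u)*cos(2*u)/5] = exp(u)*sin(2*u) = f(u).
F(5/2) = exp(5/2)*sin(5)/5 - 2*exp(5/2)*cos(5)/5; F(2) = exp(2)*sin(4)/5 - 2*exp(2)*cos(4)/5.
Integral = F(5/2) - F(2) = exp(5/2)*sin(5)/5 + 2*exp(2)*cos(4)/5 - 2*exp(5/2)*cos(5)/5 - exp(2)*sin(4)/5.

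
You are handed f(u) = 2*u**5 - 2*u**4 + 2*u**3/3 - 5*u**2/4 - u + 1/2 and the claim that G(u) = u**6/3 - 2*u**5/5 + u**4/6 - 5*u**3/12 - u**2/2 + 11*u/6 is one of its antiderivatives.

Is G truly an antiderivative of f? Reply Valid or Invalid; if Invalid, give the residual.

d/du[G] = 2*u**5 - 2*u**4 + 2*u**3/3 - 5*u**2/4 - u + 11/6
d/du[G] - f(u) = 4/3 != 0.

Invalid: d/du[G] - f = 4/3, which is not 0.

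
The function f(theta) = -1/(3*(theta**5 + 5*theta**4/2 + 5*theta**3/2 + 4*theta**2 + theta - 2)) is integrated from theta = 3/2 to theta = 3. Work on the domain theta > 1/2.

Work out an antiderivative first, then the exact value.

Antiderivative: F(theta) = -16*log(theta - 1/2)/405 + 2*log(theta + 1)/27 - log(theta + 2)/45 - log(theta**2 + 2)/162 + 2*sqrt(2)*atan(sqrt(2)*theta/2)/81; value = -46*log(5/2)/405 - log(5)/45 - 2*sqrt(2)*atan(3*sqrt(2)/4)/81 - log(11)/162 + log(17/4)/162 + log(7/2)/45 + 2*sqrt(2)*atan(3*sqrt(2)/2)/81 + 2*log(4)/27

Factor the denominator (3*(theta + 1)*(theta + 2)*(2*theta - 1)*(theta**2 + 2)) and decompose: f = -(theta - 4)/(81*(theta**2 + 2)) - 32/(405*(2*theta - 1)) - 1/(45*(theta + 2)) + 2/(27*(theta + 1)); each piece integrates to a log, atan, or power term.
F(theta) = -16*log(theta - 1/2)/405 + 2*log(theta + 1)/27 - log(theta + 2)/45 - log(theta**2 + 2)/162 + 2*sqrt(2)*atan(sqrt(2)*theta/2)/81 is an antiderivative of f.
Check: d/dtheta[-16*log(theta - 1/2)/405 + 2*log(theta + 1)/27 - log(theta + 2)/45 - log(theta**2 + 2)/162 + 2*sqrt(2)*atan(sqrt(2)*theta/2)/81] = -2/(6*theta**5 + 15*theta**4 + 15*theta**3 + 24*theta**2 + 6*theta - 12), which equals f(theta).
F(3) = -16*log(5/2)/405 - log(5)/45 - log(11)/162 + 2*sqrt(2)*atan(3*sqrt(2)/2)/81 + 2*log(4)/27; F(3/2) = -log(7/2)/45 - log(17/4)/162 + 2*sqrt(2)*atan(3*sqrt(2)/4)/81 + 2*log(5/2)/27.
Integral = F(3) - F(3/2) = -46*log(5/2)/405 - log(5)/45 - 2*sqrt(2)*atan(3*sqrt(2)/4)/81 - log(11)/162 + log(17/4)/162 + log(7/2)/45 + 2*sqrt(2)*atan(3*sqrt(2)/2)/81 + 2*log(4)/27.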